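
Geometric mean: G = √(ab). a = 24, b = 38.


GM = √(24×38) = √912 = 30.1993

GM = 30.1993


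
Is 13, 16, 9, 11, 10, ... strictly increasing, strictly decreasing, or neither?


Differences: 3, -7, 2, -1
Difference at position 1 is +3 (> 0) but position 2 is -7 (< 0) — sequence both rises and falls
→ NOT monotonic

Not monotonic


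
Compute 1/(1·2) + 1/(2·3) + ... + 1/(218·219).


1/(k(k+1)) = 1/k - 1/(k+1) (partial fractions)
Telescoping: Σ = 1 - 1/219 = 218/219

Sum = 218/219


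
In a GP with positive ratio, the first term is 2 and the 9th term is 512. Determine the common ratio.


r^(n-1) = aₙ/a₁
r^8 = 512/2 = 256
r = 256^(1/8)
= ±2; taking r > 0 gives r = 2

r = 2


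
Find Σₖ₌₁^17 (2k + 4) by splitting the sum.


Σ(2k+4) = 2·Σk + 4·n
= 2·153 + 4·17
= 306 + 68 = 374

Σ = 374


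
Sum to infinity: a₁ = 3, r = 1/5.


S∞ = a₁/(1-r) = 3/(1 - 1/5)
= 3/(4/5)
= 15/4

S∞ = 15/4


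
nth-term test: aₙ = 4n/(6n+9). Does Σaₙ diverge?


lim(n→∞) 4n/(6n+9) = 4/6 = 2/3  (divide numerator and denominator by n)
lim aₙ = 2/3 ≠ 0 → series DIVERGES

Diverges (lim aₙ = 2/3 ≠ 0)


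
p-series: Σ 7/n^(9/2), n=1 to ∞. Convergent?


p-series test: Σ c/n^p converges if p > 1, diverges if p ≤ 1 (constant c > 0 doesn't affect convergence).
p = 9/2
9/2 > 1 → CONVERGES

Converges (p = 9/2 > 1)


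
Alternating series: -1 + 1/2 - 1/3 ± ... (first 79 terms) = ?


S = -1 + 1/2 - 1/3 + 1/4 - 1/5 + 1/6 - 1/7 + 1/8 ± ...
= -0.6994
(Full series converges to -ln(2) ≈ -0.6931)

S_79 = -0.6994


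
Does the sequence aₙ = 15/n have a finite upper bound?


a₁ = 15, a₂ = 15/2, a₃ = 15/3, ...
0 < aₙ ≤ 15 for all n ≥ 1
Lower bound: 0, Upper bound: 15
The sequence IS bounded

Bounded (0 < aₙ ≤ 15)


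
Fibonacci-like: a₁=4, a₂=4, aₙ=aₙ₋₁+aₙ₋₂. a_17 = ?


Computing iteratively: 4, 4, 8, 12, 20, 32, 52, 84, 136, 220, 356, 576, ...
a_17 = 6388

a_17 = 6388


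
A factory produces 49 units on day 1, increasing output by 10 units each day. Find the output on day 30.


aₙ = a₁ + (n-1)d
= 49 + (30-1)×10
= 49 + 290
= 339

a_30 = 339


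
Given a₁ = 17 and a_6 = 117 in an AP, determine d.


d = (aₙ - a₁)/(n-1)
= (117 - 17)/(6-1)
= 100/5 = 20

d = 20


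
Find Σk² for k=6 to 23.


Σₖ₌6^23 k² = Σₖ₌₁^23 k² − Σₖ₌₁^5 k²
= 23·24·47/6 − 5·6·11/6
= 4324 − 55 = 4269

Σk² = 4269


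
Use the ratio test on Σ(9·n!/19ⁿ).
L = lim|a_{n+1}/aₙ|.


aₙ = 9·n!/19^n
a_{n+1}/aₙ = (n+1)!/19^(n+1) × 19^n/n!  (constant 9 cancels)
= (n+1)/19
L = lim(n→∞) (n+1)/19 = ∞
L > 1 → series DIVERGES

Diverges (ratio test: L = ∞ > 1)


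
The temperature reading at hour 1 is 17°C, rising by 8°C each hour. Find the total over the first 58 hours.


aₙ = 17 + (58-1)×8 = 473
Sₙ = n(a₁+aₙ)/2 = 58×(17+473)/2
= 58×490/2 = 14210

S_58 = 14210


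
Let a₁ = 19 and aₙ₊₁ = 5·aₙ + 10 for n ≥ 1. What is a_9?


Computing step by step:
a_1 = 19
a_2 = 105
a_3 = 535
a_4 = 2685
a_5 = 13435
a_6 = 67185
a_7 = 335935
a_8 = 1679685
a_9 = 8398435


a_9 = 8398435


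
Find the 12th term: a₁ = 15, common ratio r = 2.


aₙ = a₁·r^(n-1)
= 15×2^11
= 15×2048
= 30720

a_12 = 30720


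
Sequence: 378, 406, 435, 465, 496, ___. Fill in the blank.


Pattern: triangular numbers: n(n+1)/2
Terms: 378, 406, 435, 465, 496
Next term = 528

Next term = 528


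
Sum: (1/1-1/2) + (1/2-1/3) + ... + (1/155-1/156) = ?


Telescoping: adjacent terms cancel.
= 1/1 - 1/156
= 1 - 1/156 = 155/156

Sum = 155/156


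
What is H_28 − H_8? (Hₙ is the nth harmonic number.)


Σₖ₌9^28 1/k = 1/9 + 1/10 + 1/11 + ... + 1/28
= 97124150813/80313433200
≈ 1.2093

Sum = 97124150813/80313433200 ≈ 1.2093


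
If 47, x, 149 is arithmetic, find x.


AM = (47 + 149)/2 = 196/2 = 98

AM = 98


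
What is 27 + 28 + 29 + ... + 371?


Σₖ₌27^371 k = Σₖ₌₁^371 k − Σₖ₌₁^26 k
= 371·372/2 − 26·27/2
= 69006 − 351 = 68655

Σk = 68655


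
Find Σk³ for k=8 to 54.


Σₖ₌8^54 k³ = [54·55/2]² − [7·8/2]²
= 2205225 − 784 = 2204441

Σk³ = 2204441


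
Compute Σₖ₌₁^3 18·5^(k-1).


Sₙ = 18×(5^3 - 1)/(5 - 1)
= 18×(125 - 1)/4
= 18×124/4
= 558

S_3 = 558


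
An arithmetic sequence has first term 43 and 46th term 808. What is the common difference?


d = (aₙ - a₁)/(n-1)
= (808 - 43)/(46-1)
= 765/45 = 17

d = 17


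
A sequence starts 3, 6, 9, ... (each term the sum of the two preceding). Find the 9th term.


Computing iteratively: 3, 6, 9, 15, 24, 39, 63, 102, 165
a_9 = 165

a_9 = 165


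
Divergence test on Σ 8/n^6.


lim(n→∞) 8/n^6 = 0
lim aₙ = 0 → nth-term test is INCONCLUSIVE
(Need other tests; this is actually a convergent p-series with p=6 > 1)

Inconclusive (lim aₙ = 0; need another test)


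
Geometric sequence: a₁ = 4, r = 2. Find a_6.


aₙ = a₁·r^(n-1)
= 4×2^5
= 4×32
= 128

a_6 = 128


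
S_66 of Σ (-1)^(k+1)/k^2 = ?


S = 1 - 1/4 + 1/9 - 1/16 + 1/25 - 1/36 + 1/49 - 1/64 ± ...
= 0.8224
(Full series converges to +π²/12 ≈ +0.8225)

S_66 = 0.8224


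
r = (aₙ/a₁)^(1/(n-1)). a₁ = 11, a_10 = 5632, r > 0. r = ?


r^(n-1) = aₙ/a₁
r^9 = 5632/11 = 512
r = 512^(1/9)
= 2

r = 2


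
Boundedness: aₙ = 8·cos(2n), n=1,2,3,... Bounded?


For all n, -1 ≤ cos(2n) ≤ 1, so -8 ≤ 8·cos(2n) ≤ 8
Lower bound: -8, Upper bound: 8
The sequence IS bounded

Bounded (-8 ≤ aₙ ≤ 8)


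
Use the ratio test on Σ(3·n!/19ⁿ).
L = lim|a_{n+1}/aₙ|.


aₙ = 3·n!/19^n
a_{n+1}/aₙ = (n+1)!/19^(n+1) × 19^n/n!  (constant 3 cancels)
= (n+1)/19
L = lim(n→∞) (n+1)/19 = ∞
L > 1 → series DIVERGES

Diverges (ratio test: L = ∞ > 1)


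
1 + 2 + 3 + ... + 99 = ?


n(n+1)/2 = 99×100/2 = 9900/2 = 4950

Σk = 4950


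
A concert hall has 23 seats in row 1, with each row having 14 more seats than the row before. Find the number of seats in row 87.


aₙ = a₁ + (n-1)d
= 23 + (87-1)×14
= 23 + 1204
= 1227

a_87 = 1227


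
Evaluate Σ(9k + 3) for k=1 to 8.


Σ(9k+3) = 9·Σk + 3·n
= 9·36 + 3·8
= 324 + 24 = 348

Σ = 348


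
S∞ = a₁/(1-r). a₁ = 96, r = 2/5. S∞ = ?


S∞ = a₁/(1-r) = 96/(1 - 2/5)
= 96/(3/5)
= 160

S∞ = 160


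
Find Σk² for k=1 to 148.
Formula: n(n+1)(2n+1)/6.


n = 148
n(n+1)(2n+1)/6 = 148×149×297/6
= 6549444/6 = 1091574

Σk² = 1091574


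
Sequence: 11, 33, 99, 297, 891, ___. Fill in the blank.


Pattern: geometric (r=3)
Terms: 11, 33, 99, 297, 891
Next term = 2673

Next term = 2673


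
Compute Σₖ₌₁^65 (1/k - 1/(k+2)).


Telescoping with gap 2: two head and two tail terms survive.
= (1 + 1/2) - (1/66 + 1/67)
= 3/2 - 1/66 - 1/67 = 3250/2211

Sum = 3250/2211


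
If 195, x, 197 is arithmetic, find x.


AM = (195 + 197)/2 = 392/2 = 196

AM = 196


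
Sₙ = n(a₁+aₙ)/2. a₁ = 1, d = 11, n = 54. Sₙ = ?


aₙ = 1 + (54-1)×11 = 584
Sₙ = n(a₁+aₙ)/2 = 54×(1+584)/2
= 54×585/2 = 15795

S_54 = 15795


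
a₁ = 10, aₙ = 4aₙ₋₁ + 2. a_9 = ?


Computing step by step:
a_1 = 10
a_2 = 42
a_3 = 170
a_4 = 682
a_5 = 2730
a_6 = 10922
a_7 = 43690
a_8 = 174762
a_9 = 699050


a_9 = 699050


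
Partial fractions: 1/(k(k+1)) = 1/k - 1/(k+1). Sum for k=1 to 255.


1/(k(k+1)) = 1/k - 1/(k+1) (partial fractions)
Telescoping: Σ = 1 - 1/256 = 255/256

Sum = 255/256


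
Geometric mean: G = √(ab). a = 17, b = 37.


GM = √(17×37) = √629 = 25.0799

GM = 25.0799


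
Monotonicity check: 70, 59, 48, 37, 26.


Differences: -11, -11, -11, -11
All differences < 0 → strictly DECREASING

Monotonically decreasing


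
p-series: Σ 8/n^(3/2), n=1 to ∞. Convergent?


p-series test: Σ c/n^p converges if p > 1, diverges if p ≤ 1 (constant c > 0 doesn't affect convergence).
p = 3/2
3/2 > 1 → CONVERGES

Converges (p = 3/2 > 1)


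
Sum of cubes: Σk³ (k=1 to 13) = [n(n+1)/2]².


n(n+1)/2 = 13×14/2 = 91
Σk³ = 91² = 8281

Σk³ = 8281


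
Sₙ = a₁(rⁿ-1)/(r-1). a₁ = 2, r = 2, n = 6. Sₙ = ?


Sₙ = 2×(2^6 - 1)/(2 - 1)
= 2×(64 - 1)/1
= 2×63/1
= 126

S_6 = 126


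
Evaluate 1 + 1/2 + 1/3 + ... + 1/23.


H_23 = 1/1 + 1/2 + 1/3 + ... + 1/23
= 444316699/118982864
≈ 3.7343

H_23 = 444316699/118982864 ≈ 3.7343


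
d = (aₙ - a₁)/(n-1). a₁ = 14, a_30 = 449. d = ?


d = (aₙ - a₁)/(n-1)
= (449 - 14)/(30-1)
= 435/29 = 15

d = 15


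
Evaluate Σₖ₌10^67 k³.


Σₖ₌10^67 k³ = [67·68/2]² − [9·10/2]²
= 5189284 − 2025 = 5187259

Σk³ = 5187259


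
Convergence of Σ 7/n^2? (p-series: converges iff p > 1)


p-series test: Σ c/n^p converges if p > 1, diverges if p ≤ 1 (constant c > 0 doesn't affect convergence).
p = 2
2 > 1 → CONVERGES

Converges (p = 2 > 1)


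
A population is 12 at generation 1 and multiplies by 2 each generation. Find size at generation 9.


aₙ = a₁·r^(n-1)
= 12×2^8
= 12×256
= 3072

a_9 = 3072


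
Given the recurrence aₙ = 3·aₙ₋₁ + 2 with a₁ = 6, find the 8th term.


Computing step by step:
a_1 = 6
a_2 = 20
a_3 = 62
a_4 = 188
a_5 = 566
a_6 = 1700
a_7 = 5102
a_8 = 15308


a_8 = 15308


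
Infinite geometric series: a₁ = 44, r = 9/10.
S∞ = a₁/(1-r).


S∞ = a₁/(1-r) = 44/(1 - 9/10)
= 44/(1/10)
= 440

S∞ = 440


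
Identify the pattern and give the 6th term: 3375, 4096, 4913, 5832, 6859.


Pattern: perfect cubes: n³
Terms: 3375, 4096, 4913, 5832, 6859
Next term = 8000

Next term = 8000


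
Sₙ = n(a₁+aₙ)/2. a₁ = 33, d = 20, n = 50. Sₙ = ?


aₙ = 33 + (50-1)×20 = 1013
Sₙ = n(a₁+aₙ)/2 = 50×(33+1013)/2
= 50×1046/2 = 26150

S_50 = 26150


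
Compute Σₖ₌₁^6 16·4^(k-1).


Sₙ = 16×(4^6 - 1)/(4 - 1)
= 16×(4096 - 1)/3
= 16×4095/3
= 21840

S_6 = 21840


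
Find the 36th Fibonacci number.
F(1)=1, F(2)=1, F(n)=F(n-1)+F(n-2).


Fibonacci sequence: 1, 1, 2, 3, 5, 8, 13, 21, 34, 55, 89, ...
F(36) = 14930352

F(36) = 14930352


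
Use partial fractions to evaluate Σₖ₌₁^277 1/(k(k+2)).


1/(k(k+2)) = (1/2)·(1/k - 1/(k+2)) (partial fractions)
Telescoping: Σ = (1/2)·(1 + 1/2 - 1/278 - 1/279) = 57893/77562

Sum = 57893/77562


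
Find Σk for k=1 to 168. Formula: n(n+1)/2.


n(n+1)/2 = 168×169/2 = 28392/2 = 14196

Σk = 14196


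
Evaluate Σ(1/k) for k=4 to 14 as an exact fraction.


Σₖ₌4^14 1/k = 1/4 + 1/5 + 1/6 + ... + 1/14
= 511073/360360
≈ 1.4182

Sum = 511073/360360 ≈ 1.4182


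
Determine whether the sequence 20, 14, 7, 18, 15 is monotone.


Differences: -6, -7, 11, -3
Difference at position 3 is +11 (> 0) but position 1 is -6 (< 0) — sequence both rises and falls
→ NOT monotonic

Not monotonic


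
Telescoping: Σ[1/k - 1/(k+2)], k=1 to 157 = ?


Telescoping with gap 2: two head and two tail terms survive.
= (1 + 1/2) - (1/158 + 1/159)
= 3/2 - 1/158 - 1/159 = 18683/12561

Sum = 18683/12561


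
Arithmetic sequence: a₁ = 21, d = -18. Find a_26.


aₙ = a₁ + (n-1)d
= 21 + (26-1)×-18
= 21 - 450
= -429

a_26 = -429


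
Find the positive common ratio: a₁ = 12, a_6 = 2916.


r^(n-1) = aₙ/a₁
r^5 = 2916/12 = 243
r = 243^(1/5)
= 3

r = 3


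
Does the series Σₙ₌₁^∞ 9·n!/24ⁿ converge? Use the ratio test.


aₙ = 9·n!/24^n
a_{n+1}/aₙ = (n+1)!/24^(n+1) × 24^n/n!  (constant 9 cancels)
= (n+1)/24
L = lim(n→∞) (n+1)/24 = ∞
L > 1 → series DIVERGES

Diverges (ratio test: L = ∞ > 1)


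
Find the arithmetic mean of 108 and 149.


AM = (108 + 149)/2 = 257/2 = 128.5

AM = 128.5


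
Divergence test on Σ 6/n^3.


lim(n→∞) 6/n^3 = 0
lim aₙ = 0 → nth-term test is INCONCLUSIVE
(Need other tests; this is actually a convergent p-series with p=3 > 1)

Inconclusive (lim aₙ = 0; need another test)


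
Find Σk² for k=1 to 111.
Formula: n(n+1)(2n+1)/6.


n = 111
n(n+1)(2n+1)/6 = 111×112×223/6
= 2772336/6 = 462056

Σk² = 462056


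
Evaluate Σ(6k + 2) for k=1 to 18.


Σ(6k+2) = 6·Σk + 2·n
= 6·171 + 2·18
= 1026 + 36 = 1062

Σ = 1062


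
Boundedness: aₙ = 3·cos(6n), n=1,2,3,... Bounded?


For all n, -1 ≤ cos(6n) ≤ 1, so -3 ≤ 3·cos(6n) ≤ 3
Lower bound: -3, Upper bound: 3
The sequence IS bounded

Bounded (-3 ≤ aₙ ≤ 3)


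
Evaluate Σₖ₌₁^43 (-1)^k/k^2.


S = -1 + 1/4 - 1/9 + 1/16 - 1/25 + 1/36 - 1/49 + 1/64 ± ...
= -0.8227
(Full series converges to -π²/12 ≈ -0.8225)

S_43 = -0.8227


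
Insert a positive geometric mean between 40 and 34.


GM = √(40×34) = √1360 = 36.8782

GM = 36.8782


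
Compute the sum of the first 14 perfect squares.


n = 14
n(n+1)(2n+1)/6 = 14×15×29/6
= 6090/6 = 1015

Σk² = 1015


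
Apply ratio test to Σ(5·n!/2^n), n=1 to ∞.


aₙ = 5·n!/2^n
a_{n+1}/aₙ = (n+1)!/2^(n+1) × 2^n/n!  (constant 5 cancels)
= (n+1)/2
L = lim(n→∞) (n+1)/2 = ∞
L > 1 → series DIVERGES

Diverges (ratio test: L = ∞ > 1)


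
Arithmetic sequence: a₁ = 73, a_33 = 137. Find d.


d = (aₙ - a₁)/(n-1)
= (137 - 73)/(33-1)
= 64/32 = 2

d = 2


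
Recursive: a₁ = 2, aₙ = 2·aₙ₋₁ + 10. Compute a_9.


Computing step by step:
a_1 = 2
a_2 = 14
a_3 = 38
a_4 = 86
a_5 = 182
a_6 = 374
a_7 = 758
a_8 = 1526
a_9 = 3062


a_9 = 3062


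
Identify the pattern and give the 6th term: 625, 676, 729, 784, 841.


Pattern: perfect squares: n²
Terms: 625, 676, 729, 784, 841
Next term = 900

Next term = 900


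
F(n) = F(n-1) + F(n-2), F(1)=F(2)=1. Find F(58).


Fibonacci sequence: 1, 1, 2, 3, 5, 8, 13, 21, 34, 55, 89, ...
F(58) = 591286729879

F(58) = 591286729879


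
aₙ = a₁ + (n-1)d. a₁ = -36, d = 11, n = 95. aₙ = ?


aₙ = a₁ + (n-1)d
= -36 + (95-1)×11
= -36 + 1034
= 998

a_95 = 998


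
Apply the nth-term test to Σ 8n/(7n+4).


lim(n→∞) 8n/(7n+4) = 8/7 = 8/7  (divide numerator and denominator by n)
lim aₙ = 8/7 ≠ 0 → series DIVERGES

Diverges (lim aₙ = 8/7 ≠ 0)


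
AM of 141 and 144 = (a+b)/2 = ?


AM = (141 + 144)/2 = 285/2 = 142.5

AM = 142.5


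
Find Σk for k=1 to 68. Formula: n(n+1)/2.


n(n+1)/2 = 68×69/2 = 4692/2 = 2346

Σk = 2346


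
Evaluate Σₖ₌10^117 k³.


Σₖ₌10^117 k³ = [117·118/2]² − [9·10/2]²
= 47651409 − 2025 = 47649384

Σk³ = 47649384


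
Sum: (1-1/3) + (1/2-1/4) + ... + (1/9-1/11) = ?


Telescoping with gap 2: two head and two tail terms survive.
= (1 + 1/2) - (1/10 + 1/11)
= 3/2 - 1/10 - 1/11 = 72/55

Sum = 72/55


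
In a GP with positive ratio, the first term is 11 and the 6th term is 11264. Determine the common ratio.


r^(n-1) = aₙ/a₁
r^5 = 11264/11 = 1024
r = 1024^(1/5)
= 4

r = 4


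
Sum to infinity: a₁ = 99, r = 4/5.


S∞ = a₁/(1-r) = 99/(1 - 4/5)
= 99/(1/5)
= 495

S∞ = 495


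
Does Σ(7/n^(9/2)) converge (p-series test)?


p-series test: Σ c/n^p converges if p > 1, diverges if p ≤ 1 (constant c > 0 doesn't affect convergence).
p = 9/2
9/2 > 1 → CONVERGES

Converges (p = 9/2 > 1)


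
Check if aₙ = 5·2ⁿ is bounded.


aₙ = 5·2ⁿ → as n→∞, aₙ→∞ (since base 2 > 1)
No finite upper bound exists
The sequence is UNBOUNDED

Unbounded (aₙ → ∞ as n → ∞)


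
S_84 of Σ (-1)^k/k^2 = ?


S = -1 + 1/4 - 1/9 + 1/16 - 1/25 + 1/36 - 1/49 + 1/64 ± ...
= -0.8224
(Full series converges to -π²/12 ≈ -0.8225)

S_84 = -0.8224


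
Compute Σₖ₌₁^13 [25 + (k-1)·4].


aₙ = 25 + (13-1)×4 = 73
Sₙ = n(a₁+aₙ)/2 = 13×(25+73)/2
= 13×98/2 = 637

S_13 = 637


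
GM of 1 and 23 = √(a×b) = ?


GM = √(1×23) = √23 = 4.7958

GM = 4.7958


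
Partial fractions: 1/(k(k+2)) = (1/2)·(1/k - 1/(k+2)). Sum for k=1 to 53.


1/(k(k+2)) = (1/2)·(1/k - 1/(k+2)) (partial fractions)
Telescoping: Σ = (1/2)·(1 + 1/2 - 1/54 - 1/55) = 2173/2970

Sum = 2173/2970


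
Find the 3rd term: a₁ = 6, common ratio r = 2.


aₙ = a₁·r^(n-1)
= 6×2^2
= 6×4
= 24

a_3 = 24


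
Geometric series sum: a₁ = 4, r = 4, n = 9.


Sₙ = 4×(4^9 - 1)/(4 - 1)
= 4×(262144 - 1)/3
= 4×262143/3
= 349524

S_9 = 349524


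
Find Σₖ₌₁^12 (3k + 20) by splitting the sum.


Σ(3k+20) = 3·Σk + 20·n
= 3·78 + 20·12
= 234 + 240 = 474

Σ = 474


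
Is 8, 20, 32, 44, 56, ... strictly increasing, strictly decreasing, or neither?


Differences: 12, 12, 12, 12
All differences > 0 → strictly INCREASING

Monotonically increasing


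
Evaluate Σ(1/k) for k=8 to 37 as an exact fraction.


Σₖ₌8^37 1/k = 1/8 + 1/9 + 1/10 + ... + 1/37
= 111627652111399/69388720221600
≈ 1.6087

Sum = 111627652111399/69388720221600 ≈ 1.6087


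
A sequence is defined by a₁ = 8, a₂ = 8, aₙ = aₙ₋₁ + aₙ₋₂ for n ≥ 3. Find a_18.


Computing iteratively: 8, 8, 16, 24, 40, 64, 104, 168, 272, 440, 712, 1152, ...
a_18 = 20672

a_18 = 20672


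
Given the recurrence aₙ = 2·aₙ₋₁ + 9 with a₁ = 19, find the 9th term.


Computing step by step:
a_1 = 19
a_2 = 47
a_3 = 103
a_4 = 215
a_5 = 439
a_6 = 887
a_7 = 1783
a_8 = 3575
a_9 = 7159


a_9 = 7159


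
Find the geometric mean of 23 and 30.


GM = √(23×30) = √690 = 26.2679

GM = 26.2679


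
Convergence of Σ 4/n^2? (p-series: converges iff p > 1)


p-series test: Σ c/n^p converges if p > 1, diverges if p ≤ 1 (constant c > 0 doesn't affect convergence).
p = 2
2 > 1 → CONVERGES

Converges (p = 2 > 1)


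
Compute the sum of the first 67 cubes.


n(n+1)/2 = 67×68/2 = 2278
Σk³ = 2278² = 5189284

Σk³ = 5189284


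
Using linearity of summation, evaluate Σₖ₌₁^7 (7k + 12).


Σ(7k+12) = 7·Σk + 12·n
= 7·28 + 12·7
= 196 + 84 = 280

Σ = 280


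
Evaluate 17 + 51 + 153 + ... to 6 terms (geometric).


Sₙ = 17×(3^6 - 1)/(3 - 1)
= 17×(729 - 1)/2
= 17×728/2
= 6188

S_6 = 6188


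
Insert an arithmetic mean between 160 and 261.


AM = (160 + 261)/2 = 421/2 = 210.5

AM = 210.5


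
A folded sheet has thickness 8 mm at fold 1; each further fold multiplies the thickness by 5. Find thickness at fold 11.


aₙ = a₁·r^(n-1)
= 8×5^10
= 8×9765625
= 78125000

a_11 = 78125000


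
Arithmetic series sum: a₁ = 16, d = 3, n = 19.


aₙ = 16 + (19-1)×3 = 70
Sₙ = n(a₁+aₙ)/2 = 19×(16+70)/2
= 19×86/2 = 817

S_19 = 817


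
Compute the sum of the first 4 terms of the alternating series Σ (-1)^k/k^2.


S = -1 + 1/4 - 1/9 + 1/16
= -0.7986
(Full series converges to -π²/12 ≈ -0.8225)

S_4 = -0.7986


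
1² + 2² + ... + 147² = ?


n = 147
n(n+1)(2n+1)/6 = 147×148×295/6
= 6418020/6 = 1069670

Σk² = 1069670


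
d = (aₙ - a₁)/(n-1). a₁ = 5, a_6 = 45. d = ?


d = (aₙ - a₁)/(n-1)
= (45 - 5)/(6-1)
= 40/5 = 8

d = 8


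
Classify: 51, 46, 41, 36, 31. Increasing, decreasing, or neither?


Differences: -5, -5, -5, -5
All differences < 0 → strictly DECREASING

Monotonically decreasing


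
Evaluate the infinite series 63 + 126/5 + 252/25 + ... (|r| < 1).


S∞ = a₁/(1-r) = 63/(1 - 2/5)
= 63/(3/5)
= 105

S∞ = 105


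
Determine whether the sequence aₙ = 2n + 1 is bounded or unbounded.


aₙ = 2n + 1 → as n→∞, aₙ→∞
No finite upper bound exists
The sequence is UNBOUNDED

Unbounded (aₙ → ∞ as n → ∞)


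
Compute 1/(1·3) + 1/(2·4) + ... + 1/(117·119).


1/(k(k+2)) = (1/2)·(1/k - 1/(k+2)) (partial fractions)
Telescoping: Σ = (1/2)·(1 + 1/2 - 1/118 - 1/119) = 10413/14042

Sum = 10413/14042


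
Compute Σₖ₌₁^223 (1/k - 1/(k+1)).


Telescoping: adjacent terms cancel.
= 1/1 - 1/224
= 1 - 1/224 = 223/224

Sum = 223/224


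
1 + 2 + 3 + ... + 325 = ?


n(n+1)/2 = 325×326/2 = 105950/2 = 52975

Σk = 52975


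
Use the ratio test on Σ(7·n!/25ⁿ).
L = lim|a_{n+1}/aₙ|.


aₙ = 7·n!/25^n
a_{n+1}/aₙ = (n+1)!/25^(n+1) × 25^n/n!  (constant 7 cancels)
= (n+1)/25
L = lim(n→∞) (n+1)/25 = ∞
L > 1 → series DIVERGES

Diverges (ratio test: L = ∞ > 1)


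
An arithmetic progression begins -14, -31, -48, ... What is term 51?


aₙ = a₁ + (n-1)d
= -14 + (51-1)×-17
= -14 - 850
= -864

a_51 = -864


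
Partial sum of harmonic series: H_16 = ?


H_16 = 1/1 + 1/2 + 1/3 + ... + 1/16
= 2436559/720720
≈ 3.3807

H_16 = 2436559/720720 ≈ 3.3807


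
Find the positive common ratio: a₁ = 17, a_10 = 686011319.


r^(n-1) = aₙ/a₁
r^9 = 686011319/17 = 40353607
r = 40353607^(1/9)
= 7

r = 7


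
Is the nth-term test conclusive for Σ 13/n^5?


lim(n→∞) 13/n^5 = 0
lim aₙ = 0 → nth-term test is INCONCLUSIVE
(Need other tests; this is actually a convergent p-series with p=5 > 1)

Inconclusive (lim aₙ = 0; need another test)


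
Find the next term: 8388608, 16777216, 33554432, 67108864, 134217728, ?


Pattern: powers of 2: 2ⁿ
Terms: 8388608, 16777216, 33554432, 67108864, 134217728
Next term = 268435456

Next term = 268435456


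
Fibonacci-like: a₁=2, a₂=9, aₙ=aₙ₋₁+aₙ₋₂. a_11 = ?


Computing iteratively: 2, 9, 11, 20, 31, 51, 82, 133, 215, 348, 563
a_11 = 563

a_11 = 563


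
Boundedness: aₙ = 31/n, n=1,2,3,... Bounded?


a₁ = 31, a₂ = 31/2, a₃ = 31/3, ...
0 < aₙ ≤ 31 for all n ≥ 1
Lower bound: 0, Upper bound: 31
The sequence IS bounded

Bounded (0 < aₙ ≤ 31)


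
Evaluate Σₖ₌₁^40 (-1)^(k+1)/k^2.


S = 1 - 1/4 + 1/9 - 1/16 + 1/25 - 1/36 + 1/49 - 1/64 ± ...
= 0.8222
(Full series converges to +π²/12 ≈ +0.8225)

S_40 = 0.8222


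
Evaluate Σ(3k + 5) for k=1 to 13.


Σ(3k+5) = 3·Σk + 5·n
= 3·91 + 5·13
= 273 + 65 = 338

Σ = 338


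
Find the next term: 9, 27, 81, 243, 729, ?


Pattern: geometric (r=3)
Terms: 9, 27, 81, 243, 729
Next term = 2187

Next term = 2187


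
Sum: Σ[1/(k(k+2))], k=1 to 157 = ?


1/(k(k+2)) = (1/2)·(1/k - 1/(k+2)) (partial fractions)
Telescoping: Σ = (1/2)·(1 + 1/2 - 1/158 - 1/159) = 18683/25122

Sum = 18683/25122


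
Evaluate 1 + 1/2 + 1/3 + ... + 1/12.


H_12 = 1/1 + 1/2 + 1/3 + ... + 1/12
= 86021/27720
≈ 3.1032

H_12 = 86021/27720 ≈ 3.1032


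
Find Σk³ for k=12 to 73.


Σₖ₌12^73 k³ = [73·74/2]² − [11·12/2]²
= 7295401 − 4356 = 7291045

Σk³ = 7291045


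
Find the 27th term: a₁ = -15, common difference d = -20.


aₙ = a₁ + (n-1)d
= -15 + (27-1)×-20
= -15 - 520
= -535

a_27 = -535


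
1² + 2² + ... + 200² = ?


n = 200
n(n+1)(2n+1)/6 = 200×201×401/6
= 16120200/6 = 2686700

Σk² = 2686700


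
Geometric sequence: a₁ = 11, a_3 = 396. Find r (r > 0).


r^(n-1) = aₙ/a₁
r^2 = 396/11 = 36
r = 36^(1/2)
= ±6; taking r > 0 gives r = 6

r = 6


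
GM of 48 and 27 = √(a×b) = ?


GM = √(48×27) = √1296 = 36

GM = 36


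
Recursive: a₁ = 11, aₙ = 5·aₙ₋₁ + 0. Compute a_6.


Computing step by step:
a_1 = 11
a_2 = 55
a_3 = 275
a_4 = 1375
a_5 = 6875
a_6 = 34375


a_6 = 34375


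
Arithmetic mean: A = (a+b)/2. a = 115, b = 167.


AM = (115 + 167)/2 = 282/2 = 141

AM = 141


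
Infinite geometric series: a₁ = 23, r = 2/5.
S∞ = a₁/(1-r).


S∞ = a₁/(1-r) = 23/(1 - 2/5)
= 23/(3/5)
= 115/3

S∞ = 115/3


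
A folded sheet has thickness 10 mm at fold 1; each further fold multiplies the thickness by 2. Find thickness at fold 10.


aₙ = a₁·r^(n-1)
= 10×2^9
= 10×512
= 5120

a_10 = 5120


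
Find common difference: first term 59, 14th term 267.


d = (aₙ - a₁)/(n-1)
= (267 - 59)/(14-1)
= 208/13 = 16

d = 16


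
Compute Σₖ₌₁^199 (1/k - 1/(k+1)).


Telescoping: adjacent terms cancel.
= 1/1 - 1/200
= 1 - 1/200 = 199/200

Sum = 199/200


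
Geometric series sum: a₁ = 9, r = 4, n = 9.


Sₙ = 9×(4^9 - 1)/(4 - 1)
= 9×(262144 - 1)/3
= 9×262143/3
= 786429

S_9 = 786429


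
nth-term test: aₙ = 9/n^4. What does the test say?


lim(n→∞) 9/n^4 = 0
lim aₙ = 0 → nth-term test is INCONCLUSIVE
(Need other tests; this is actually a convergent p-series with p=4 > 1)

Inconclusive (lim aₙ = 0; need another test)


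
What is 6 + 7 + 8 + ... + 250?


Σₖ₌6^250 k = Σₖ₌₁^250 k − Σₖ₌₁^5 k
= 250·251/2 − 5·6/2
= 31375 − 15 = 31360

Σk = 31360


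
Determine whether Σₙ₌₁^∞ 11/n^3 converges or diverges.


p-series test: Σ c/n^p converges if p > 1, diverges if p ≤ 1 (constant c > 0 doesn't affect convergence).
p = 3
3 > 1 → CONVERGES

Converges (p = 3 > 1)


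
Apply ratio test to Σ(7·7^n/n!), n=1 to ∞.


aₙ = 7·7^n/n!
a_{n+1}/aₙ = 7^(n+1)/(n+1)! × n!/7^n  (constant 7 cancels)
= 7/(n+1)
L = lim(n→∞) 7/(n+1) = 0
L < 1 → series CONVERGES

Converges (ratio test: L = 0 < 1)


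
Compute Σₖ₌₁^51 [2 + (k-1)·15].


aₙ = 2 + (51-1)×15 = 752
Sₙ = n(a₁+aₙ)/2 = 51×(2+752)/2
= 51×754/2 = 19227

S_51 = 19227


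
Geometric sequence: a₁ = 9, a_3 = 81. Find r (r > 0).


r^(n-1) = aₙ/a₁
r^2 = 81/9 = 9
r = 9^(1/2)
= ±3; taking r > 0 gives r = 3

r = 3


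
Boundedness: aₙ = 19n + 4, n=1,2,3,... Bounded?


aₙ = 19n + 4 → as n→∞, aₙ→∞
No finite upper bound exists
The sequence is UNBOUNDED

Unbounded (aₙ → ∞ as n → ∞)


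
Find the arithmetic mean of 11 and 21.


AM = (11 + 21)/2 = 32/2 = 16

AM = 16


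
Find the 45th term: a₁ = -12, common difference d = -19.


aₙ = a₁ + (n-1)d
= -12 + (45-1)×-19
= -12 - 836
= -848

a_45 = -848


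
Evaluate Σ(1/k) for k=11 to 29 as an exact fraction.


Σₖ₌11^29 1/k = 1/11 + 1/12 + 1/13 + ... + 1/29
= 2405217121297/2329089562800
≈ 1.0327

Sum = 2405217121297/2329089562800 ≈ 1.0327


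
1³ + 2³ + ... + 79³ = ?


n(n+1)/2 = 79×80/2 = 3160
Σk³ = 3160² = 9985600

Σk³ = 9985600


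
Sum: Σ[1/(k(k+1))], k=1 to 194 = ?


1/(k(k+1)) = 1/k - 1/(k+1) (partial fractions)
Telescoping: Σ = 1 - 1/195 = 194/195

Sum = 194/195


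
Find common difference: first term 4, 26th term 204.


d = (aₙ - a₁)/(n-1)
= (204 - 4)/(26-1)
= 200/25 = 8

d = 8


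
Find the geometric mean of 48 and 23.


GM = √(48×23) = √1104 = 33.2265

GM = 33.2265


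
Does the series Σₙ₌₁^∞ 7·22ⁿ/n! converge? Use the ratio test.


aₙ = 7·22^n/n!
a_{n+1}/aₙ = 22^(n+1)/(n+1)! × n!/22^n  (constant 7 cancels)
= 22/(n+1)
L = lim(n→∞) 22/(n+1) = 0
L < 1 → series CONVERGES

Converges (ratio test: L = 0 < 1)


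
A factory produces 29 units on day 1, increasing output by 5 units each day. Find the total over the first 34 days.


aₙ = 29 + (34-1)×5 = 194
Sₙ = n(a₁+aₙ)/2 = 34×(29+194)/2
= 34×223/2 = 3791

S_34 = 3791


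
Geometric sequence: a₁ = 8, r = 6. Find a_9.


aₙ = a₁·r^(n-1)
= 8×6^8
= 8×1679616
= 13436928

a_9 = 13436928


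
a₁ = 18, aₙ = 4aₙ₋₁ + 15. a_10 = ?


Computing step by step:
a_1 = 18
a_2 = 87
a_3 = 363
a_4 = 1467
a_5 = 5883
a_6 = 23547
a_7 = 94203
a_8 = 376827
a_9 = 1507323
a_10 = 6029307


a_10 = 6029307


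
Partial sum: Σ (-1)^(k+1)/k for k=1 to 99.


S = 1 - 1/2 + 1/3 - 1/4 + 1/5 - 1/6 + 1/7 - 1/8 ± ...
= 0.6982
(Full series converges to +ln(2) ≈ +0.6931)

S_99 = 0.6982


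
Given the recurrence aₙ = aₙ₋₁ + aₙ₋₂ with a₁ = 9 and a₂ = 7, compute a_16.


Computing iteratively: 9, 7, 16, 23, 39, 62, 101, 163, 264, 427, 691, 1118, ...
a_16 = 7663

a_16 = 7663


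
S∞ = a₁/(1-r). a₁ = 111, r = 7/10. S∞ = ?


S∞ = a₁/(1-r) = 111/(1 - 7/10)
= 111/(3/10)
= 370

S∞ = 370


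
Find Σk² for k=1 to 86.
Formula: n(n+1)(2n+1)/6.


n = 86
n(n+1)(2n+1)/6 = 86×87×173/6
= 1294386/6 = 215731

Σk² = 215731


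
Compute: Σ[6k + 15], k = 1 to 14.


Σ(6k+15) = 6·Σk + 15·n
= 6·105 + 15·14
= 630 + 210 = 840

Σ = 840


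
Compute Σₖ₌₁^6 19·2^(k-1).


Sₙ = 19×(2^6 - 1)/(2 - 1)
= 19×(64 - 1)/1
= 19×63/1
= 1197

S_6 = 1197


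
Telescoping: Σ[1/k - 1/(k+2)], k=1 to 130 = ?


Telescoping with gap 2: two head and two tail terms survive.
= (1 + 1/2) - (1/131 + 1/132)
= 3/2 - 1/131 - 1/132 = 25675/17292

Sum = 25675/17292


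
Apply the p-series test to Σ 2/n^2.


p-series test: Σ c/n^p converges if p > 1, diverges if p ≤ 1 (constant c > 0 doesn't affect convergence).
p = 2
2 > 1 → CONVERGES

Converges (p = 2 > 1)


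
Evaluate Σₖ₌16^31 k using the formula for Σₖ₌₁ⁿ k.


Σₖ₌16^31 k = Σₖ₌₁^31 k − Σₖ₌₁^15 k
= 31·32/2 − 15·16/2
= 496 − 120 = 376

Σk = 376


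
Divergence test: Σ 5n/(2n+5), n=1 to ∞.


lim(n→∞) 5n/(2n+5) = 5/2 = 5/2  (divide numerator and denominator by n)
lim aₙ = 5/2 ≠ 0 → series DIVERGES

Diverges (lim aₙ = 5/2 ≠ 0)


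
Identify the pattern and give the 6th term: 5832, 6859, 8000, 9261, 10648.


Pattern: perfect cubes: n³
Terms: 5832, 6859, 8000, 9261, 10648
Next term = 12167

Next term = 12167


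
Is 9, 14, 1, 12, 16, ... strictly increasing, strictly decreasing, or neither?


Differences: 5, -13, 11, 4
Difference at position 1 is +5 (> 0) but position 2 is -13 (< 0) — sequence both rises and falls
→ NOT monotonic

Not monotonic


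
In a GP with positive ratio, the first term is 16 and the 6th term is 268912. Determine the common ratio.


r^(n-1) = aₙ/a₁
r^5 = 268912/16 = 16807
r = 16807^(1/5)
= 7

r = 7


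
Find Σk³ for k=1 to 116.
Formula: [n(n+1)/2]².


n(n+1)/2 = 116×117/2 = 6786
Σk³ = 6786² = 46049796

Σk³ = 46049796


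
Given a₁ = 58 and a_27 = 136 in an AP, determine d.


d = (aₙ - a₁)/(n-1)
= (136 - 58)/(27-1)
= 78/26 = 3

d = 3


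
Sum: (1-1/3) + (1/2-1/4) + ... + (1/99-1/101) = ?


Telescoping with gap 2: two head and two tail terms survive.
= (1 + 1/2) - (1/100 + 1/101)
= 3/2 - 1/100 - 1/101 = 14949/10100

Sum = 14949/10100


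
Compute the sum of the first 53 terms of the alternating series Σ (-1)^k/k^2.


S = -1 + 1/4 - 1/9 + 1/16 - 1/25 + 1/36 - 1/49 + 1/64 ± ...
= -0.8226
(Full series converges to -π²/12 ≈ -0.8225)

S_53 = -0.8226


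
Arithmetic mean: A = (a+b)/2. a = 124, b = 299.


AM = (124 + 299)/2 = 423/2 = 211.5

AM = 211.5


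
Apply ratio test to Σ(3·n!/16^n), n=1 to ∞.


aₙ = 3·n!/16^n
a_{n+1}/aₙ = (n+1)!/16^(n+1) × 16^n/n!  (constant 3 cancels)
= (n+1)/16
L = lim(n→∞) (n+1)/16 = ∞
L > 1 → series DIVERGES

Diverges (ratio test: L = ∞ > 1)


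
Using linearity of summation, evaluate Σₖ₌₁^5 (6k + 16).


Σ(6k+16) = 6·Σk + 16·n
= 6·15 + 16·5
= 90 + 80 = 170

Σ = 170


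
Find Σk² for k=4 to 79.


Σₖ₌4^79 k² = Σₖ₌₁^79 k² − Σₖ₌₁^3 k²
= 79·80·159/6 − 3·4·7/6
= 167480 − 14 = 167466

Σk² = 167466


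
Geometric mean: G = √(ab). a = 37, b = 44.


GM = √(37×44) = √1628 = 40.3485

GM = 40.3485


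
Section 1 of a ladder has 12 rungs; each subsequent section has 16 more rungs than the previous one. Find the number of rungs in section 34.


aₙ = a₁ + (n-1)d
= 12 + (34-1)×16
= 12 + 528
= 540

a_34 = 540


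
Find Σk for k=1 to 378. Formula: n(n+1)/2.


n(n+1)/2 = 378×379/2 = 143262/2 = 71631

Σk = 71631


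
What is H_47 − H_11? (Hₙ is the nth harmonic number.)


Σₖ₌12^47 1/k = 1/12 + 1/13 + 1/14 + ... + 1/47
= 627816166374159054023/442720643463713815200
≈ 1.4181

Sum = 627816166374159054023/442720643463713815200 ≈ 1.4181


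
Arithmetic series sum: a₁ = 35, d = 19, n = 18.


aₙ = 35 + (18-1)×19 = 358
Sₙ = n(a₁+aₙ)/2 = 18×(35+358)/2
= 18×393/2 = 3537

S_18 = 3537


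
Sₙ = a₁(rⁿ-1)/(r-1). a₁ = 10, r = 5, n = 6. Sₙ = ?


Sₙ = 10×(5^6 - 1)/(5 - 1)
= 10×(15625 - 1)/4
= 10×15624/4
= 39060

S_6 = 39060


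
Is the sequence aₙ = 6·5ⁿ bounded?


aₙ = 6·5ⁿ → as n→∞, aₙ→∞ (since base 5 > 1)
No finite upper bound exists
The sequence is UNBOUNDED

Unbounded (aₙ → ∞ as n → ∞)


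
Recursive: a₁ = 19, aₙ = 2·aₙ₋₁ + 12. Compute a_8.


Computing step by step:
a_1 = 19
a_2 = 50
a_3 = 112
a_4 = 236
a_5 = 484
a_6 = 980
a_7 = 1972
a_8 = 3956


a_8 = 3956


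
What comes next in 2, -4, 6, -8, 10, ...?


Pattern: alternating sign, magnitude arithmetic (d=2)
Terms: 2, -4, 6, -8, 10
Next term = -12

Next term = -12


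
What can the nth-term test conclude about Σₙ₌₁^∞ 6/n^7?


lim(n→∞) 6/n^7 = 0
lim aₙ = 0 → nth-term test is INCONCLUSIVE
(Need other tests; this is actually a convergent p-series with p=7 > 1)

Inconclusive (lim aₙ = 0; need another test)


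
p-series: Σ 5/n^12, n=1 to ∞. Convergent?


p-series test: Σ c/n^p converges if p > 1, diverges if p ≤ 1 (constant c > 0 doesn't affect convergence).
p = 12
12 > 1 → CONVERGES

Converges (p = 12 > 1)


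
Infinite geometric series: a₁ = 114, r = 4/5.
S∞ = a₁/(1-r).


S∞ = a₁/(1-r) = 114/(1 - 4/5)
= 114/(1/5)
= 570

S∞ = 570


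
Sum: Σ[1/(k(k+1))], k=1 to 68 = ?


1/(k(k+1)) = 1/k - 1/(k+1) (partial fractions)
Telescoping: Σ = 1 - 1/69 = 68/69

Sum = 68/69


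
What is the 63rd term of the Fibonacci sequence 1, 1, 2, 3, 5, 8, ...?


Fibonacci sequence: 1, 1, 2, 3, 5, 8, 13, 21, 34, 55, 89, ...
F(63) = 6557470319842

F(63) = 6557470319842


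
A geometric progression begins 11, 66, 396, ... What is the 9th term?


aₙ = a₁·r^(n-1)
= 11×6^8
= 11×1679616
= 18475776

a_9 = 18475776


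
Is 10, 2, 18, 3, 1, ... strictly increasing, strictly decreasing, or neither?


Differences: -8, 16, -15, -2
Difference at position 2 is +16 (> 0) but position 1 is -8 (< 0) — sequence both rises and falls
→ NOT monotonic

Not monotonic


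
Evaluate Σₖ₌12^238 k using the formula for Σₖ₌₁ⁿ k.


Σₖ₌12^238 k = Σₖ₌₁^238 k − Σₖ₌₁^11 k
= 238·239/2 − 11·12/2
= 28441 − 66 = 28375

Σk = 28375


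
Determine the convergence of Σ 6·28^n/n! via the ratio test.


aₙ = 6·28^n/n!
a_{n+1}/aₙ = 28^(n+1)/(n+1)! × n!/28^n  (constant 6 cancels)
= 28/(n+1)
L = lim(n→∞) 28/(n+1) = 0
L < 1 → series CONVERGES

Converges (ratio test: L = 0 < 1)


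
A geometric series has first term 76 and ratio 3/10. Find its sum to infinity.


S∞ = a₁/(1-r) = 76/(1 - 3/10)
= 76/(7/10)
= 760/7

S∞ = 760/7


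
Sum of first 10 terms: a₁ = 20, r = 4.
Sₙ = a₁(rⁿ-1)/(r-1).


Sₙ = 20×(4^10 - 1)/(4 - 1)
= 20×(1048576 - 1)/3
= 20×1048575/3
= 6990500

S_10 = 6990500


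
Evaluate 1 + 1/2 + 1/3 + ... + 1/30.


H_30 = 1/1 + 1/2 + 1/3 + ... + 1/30
= 9304682830147/2329089562800
≈ 3.995

H_30 = 9304682830147/2329089562800 ≈ 3.995


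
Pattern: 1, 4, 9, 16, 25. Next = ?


Pattern: perfect squares: n²
Terms: 1, 4, 9, 16, 25
Next term = 36

Next term = 36


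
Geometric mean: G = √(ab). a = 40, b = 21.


GM = √(40×21) = √840 = 28.9828

GM = 28.9828


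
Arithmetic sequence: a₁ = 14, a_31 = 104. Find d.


d = (aₙ - a₁)/(n-1)
= (104 - 14)/(31-1)
= 90/30 = 3

d = 3


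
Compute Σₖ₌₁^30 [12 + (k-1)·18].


aₙ = 12 + (30-1)×18 = 534
Sₙ = n(a₁+aₙ)/2 = 30×(12+534)/2
= 30×546/2 = 8190

S_30 = 8190


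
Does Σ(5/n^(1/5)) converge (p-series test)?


p-series test: Σ c/n^p converges if p > 1, diverges if p ≤ 1 (constant c > 0 doesn't affect convergence).
p = 1/5
1/5 ≤ 1 → DIVERGES

Diverges (p = 1/5 ≤ 1)


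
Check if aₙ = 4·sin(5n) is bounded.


For all n, -1 ≤ sin(5n) ≤ 1, so -4 ≤ 4·sin(5n) ≤ 4
Lower bound: -4, Upper bound: 4
The sequence IS bounded

Bounded (-4 ≤ aₙ ≤ 4)


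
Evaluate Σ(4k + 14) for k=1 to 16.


Σ(4k+14) = 4·Σk + 14·n
= 4·136 + 14·16
= 544 + 224 = 768

Σ = 768


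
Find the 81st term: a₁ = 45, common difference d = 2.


aₙ = a₁ + (n-1)d
= 45 + (81-1)×2
= 45 + 160
= 205

a_81 = 205


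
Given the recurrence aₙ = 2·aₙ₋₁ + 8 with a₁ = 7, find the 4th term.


Computing step by step:
a_1 = 7
a_2 = 22
a_3 = 52
a_4 = 112


a_4 = 112


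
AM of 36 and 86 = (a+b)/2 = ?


AM = (36 + 86)/2 = 122/2 = 61

AM = 61


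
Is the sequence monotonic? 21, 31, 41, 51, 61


Differences: 10, 10, 10, 10
All differences > 0 → strictly INCREASING

Monotonically increasing


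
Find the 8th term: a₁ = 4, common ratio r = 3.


aₙ = a₁·r^(n-1)
= 4×3^7
= 4×2187
= 8748

a_8 = 8748


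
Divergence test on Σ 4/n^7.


lim(n→∞) 4/n^7 = 0
lim aₙ = 0 → nth-term test is INCONCLUSIVE
(Need other tests; this is actually a convergent p-series with p=7 > 1)

Inconclusive (lim aₙ = 0; need another test)


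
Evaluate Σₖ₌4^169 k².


Σₖ₌4^169 k² = Σₖ₌₁^169 k² − Σₖ₌₁^3 k²
= 169·170·339/6 − 3·4·7/6
= 1623245 − 14 = 1623231

Σk² = 1623231


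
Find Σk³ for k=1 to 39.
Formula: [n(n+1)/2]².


n(n+1)/2 = 39×40/2 = 780
Σk³ = 780² = 608400

Σk³ = 608400


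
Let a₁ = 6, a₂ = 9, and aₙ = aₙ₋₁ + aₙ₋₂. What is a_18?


Computing iteratively: 6, 9, 15, 24, 39, 63, 102, 165, 267, 432, 699, 1131, ...
a_18 = 20295

a_18 = 20295


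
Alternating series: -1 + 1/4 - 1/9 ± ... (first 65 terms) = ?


S = -1 + 1/4 - 1/9 + 1/16 - 1/25 + 1/36 - 1/49 + 1/64 ± ...
= -0.8226
(Full series converges to -π²/12 ≈ -0.8225)

S_65 = -0.8226


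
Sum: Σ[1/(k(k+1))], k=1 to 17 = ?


1/(k(k+1)) = 1/k - 1/(k+1) (partial fractions)
Telescoping: Σ = 1 - 1/18 = 17/18

Sum = 17/18


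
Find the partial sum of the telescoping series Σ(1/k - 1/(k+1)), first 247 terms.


Telescoping: adjacent terms cancel.
= 1/1 - 1/248
= 1 - 1/248 = 247/248

Sum = 247/248


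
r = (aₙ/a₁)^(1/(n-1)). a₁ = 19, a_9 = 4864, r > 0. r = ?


r^(n-1) = aₙ/a₁
r^8 = 4864/19 = 256
r = 256^(1/8)
= ±2; taking r > 0 gives r = 2

r = 2


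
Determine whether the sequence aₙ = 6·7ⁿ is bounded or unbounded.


aₙ = 6·7ⁿ → as n→∞, aₙ→∞ (since base 7 > 1)
No finite upper bound exists
The sequence is UNBOUNDED

Unbounded (aₙ → ∞ as n → ∞)


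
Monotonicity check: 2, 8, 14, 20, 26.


Differences: 6, 6, 6, 6
All differences > 0 → strictly INCREASING

Monotonically increasing


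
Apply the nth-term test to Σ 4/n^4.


lim(n→∞) 4/n^4 = 0
lim aₙ = 0 → nth-term test is INCONCLUSIVE
(Need other tests; this is actually a convergent p-series with p=4 > 1)

Inconclusive (lim aₙ = 0; need another test)


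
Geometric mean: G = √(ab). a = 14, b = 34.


GM = √(14×34) = √476 = 21.8174

GM = 21.8174


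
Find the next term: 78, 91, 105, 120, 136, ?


Pattern: triangular numbers: n(n+1)/2
Terms: 78, 91, 105, 120, 136
Next term = 153

Next term = 153


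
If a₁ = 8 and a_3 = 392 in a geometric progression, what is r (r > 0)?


r^(n-1) = aₙ/a₁
r^2 = 392/8 = 49
r = 49^(1/2)
= ±7; taking r > 0 gives r = 7

r = 7


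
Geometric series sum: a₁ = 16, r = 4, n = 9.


Sₙ = 16×(4^9 - 1)/(4 - 1)
= 16×(262144 - 1)/3
= 16×262143/3
= 1398096

S_9 = 1398096


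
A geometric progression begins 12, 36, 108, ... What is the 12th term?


aₙ = a₁·r^(n-1)
= 12×3^11
= 12×177147
= 2125764

a_12 = 2125764


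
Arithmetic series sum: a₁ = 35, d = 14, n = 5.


aₙ = 35 + (5-1)×14 = 91
Sₙ = n(a₁+aₙ)/2 = 5×(35+91)/2
= 5×126/2 = 315

S_5 = 315
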